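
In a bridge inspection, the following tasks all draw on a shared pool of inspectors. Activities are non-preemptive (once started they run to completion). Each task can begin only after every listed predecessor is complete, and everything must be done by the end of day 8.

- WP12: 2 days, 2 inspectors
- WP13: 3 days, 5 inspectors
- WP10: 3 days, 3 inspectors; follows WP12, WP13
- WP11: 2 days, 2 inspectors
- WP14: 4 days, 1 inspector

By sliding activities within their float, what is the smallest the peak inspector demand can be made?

5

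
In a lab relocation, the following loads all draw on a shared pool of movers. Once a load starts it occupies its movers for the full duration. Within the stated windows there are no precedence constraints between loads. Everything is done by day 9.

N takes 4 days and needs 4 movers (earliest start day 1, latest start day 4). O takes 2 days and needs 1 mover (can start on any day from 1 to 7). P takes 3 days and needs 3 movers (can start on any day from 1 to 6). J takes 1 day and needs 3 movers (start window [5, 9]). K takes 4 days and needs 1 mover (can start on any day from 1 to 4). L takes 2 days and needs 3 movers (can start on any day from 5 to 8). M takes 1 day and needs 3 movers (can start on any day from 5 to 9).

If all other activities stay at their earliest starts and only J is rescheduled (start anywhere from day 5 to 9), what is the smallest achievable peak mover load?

J@5: d1:9  d2:9  d3:8  d4:5  d5:9  d6:3  d7:0  d8:0  d9:0 → peak 9
J@6: d1:9  d2:9  d3:8  d4:5  d5:6  d6:6  d7:0  d8:0  d9:0 → peak 9
J@7: d1:9  d2:9  d3:8  d4:5  d5:6  d6:3  d7:3  d8:0  d9:0 → peak 9
J@8: d1:9  d2:9  d3:8  d4:5  d5:6  d6:3  d7:0  d8:3  d9:0 → peak 9
J@9: d1:9  d2:9  d3:8  d4:5  d5:6  d6:3  d7:0  d8:0  d9:3 → peak 9
Best is J@5, peak 9.

9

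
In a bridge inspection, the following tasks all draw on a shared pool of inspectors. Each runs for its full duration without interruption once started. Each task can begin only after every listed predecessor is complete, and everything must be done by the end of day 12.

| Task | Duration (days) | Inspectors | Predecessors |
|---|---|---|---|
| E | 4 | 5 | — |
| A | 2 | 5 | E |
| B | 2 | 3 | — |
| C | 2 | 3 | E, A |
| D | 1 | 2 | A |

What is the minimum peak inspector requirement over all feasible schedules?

Early-start (E@1, A@5, B@1, C@7, D@7) gives peak 8: d1:8  d2:8  d3:5  d4:5  d5:5  d6:5  d7:5  d8:3  d9:0  d10:0  d11:0  d12:0.
Shift B→7, C→9.
Schedule E@1, A@5, B@7, C@9, D@7: d1:5  d2:5  d3:5  d4:5  d5:5  d6:5  d7:5  d8:3  d9:3  d10:3  d11:0  d12:0 — peak 5.

5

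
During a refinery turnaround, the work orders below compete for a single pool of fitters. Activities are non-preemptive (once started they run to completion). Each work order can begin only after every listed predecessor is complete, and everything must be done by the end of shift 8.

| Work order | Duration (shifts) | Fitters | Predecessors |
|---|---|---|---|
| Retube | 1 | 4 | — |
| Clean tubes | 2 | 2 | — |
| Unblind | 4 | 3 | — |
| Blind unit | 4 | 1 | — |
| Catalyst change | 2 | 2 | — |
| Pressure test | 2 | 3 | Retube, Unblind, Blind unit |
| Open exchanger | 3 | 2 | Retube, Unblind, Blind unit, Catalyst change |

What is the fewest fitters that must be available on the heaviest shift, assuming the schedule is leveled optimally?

6

Early-start (Retube@1, Clean tubes@1, Unblind@1, Blind unit@1, Catalyst change@1, Pressure test@5, Open exchanger@5) gives peak 12: s1:12  s2:8  s3:4  s4:4  s5:5  s6:5  s7:2  s8:0.
Shift Unblind→2, Blind unit→2, Catalyst change→3, Pressure test→6, Open exchanger→6.
Schedule Retube@1, Clean tubes@1, Unblind@2, Blind unit@2, Catalyst change@3, Pressure test@6, Open exchanger@6: s1:6  s2:6  s3:6  s4:6  s5:4  s6:5  s7:5  s8:2 — peak 6.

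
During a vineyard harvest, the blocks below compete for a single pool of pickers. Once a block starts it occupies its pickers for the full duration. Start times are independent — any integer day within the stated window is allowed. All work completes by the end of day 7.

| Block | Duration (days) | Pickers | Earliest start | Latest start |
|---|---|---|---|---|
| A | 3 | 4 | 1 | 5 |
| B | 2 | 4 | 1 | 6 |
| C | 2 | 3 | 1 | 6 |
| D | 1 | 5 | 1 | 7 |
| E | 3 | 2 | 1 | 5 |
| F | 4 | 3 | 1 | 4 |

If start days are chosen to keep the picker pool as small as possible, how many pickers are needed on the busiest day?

Early-start (A@1, B@1, C@1, D@1, E@1, F@1) gives peak 21: d1:21  d2:16  d3:9  d4:3  d5:0  d6:0  d7:0.
Shift C→3, D→7, E→4, F→4.
Schedule A@1, B@1, C@3, D@7, E@4, F@4: d1:8  d2:8  d3:7  d4:8  d5:5  d6:5  d7:8 — peak 8.

8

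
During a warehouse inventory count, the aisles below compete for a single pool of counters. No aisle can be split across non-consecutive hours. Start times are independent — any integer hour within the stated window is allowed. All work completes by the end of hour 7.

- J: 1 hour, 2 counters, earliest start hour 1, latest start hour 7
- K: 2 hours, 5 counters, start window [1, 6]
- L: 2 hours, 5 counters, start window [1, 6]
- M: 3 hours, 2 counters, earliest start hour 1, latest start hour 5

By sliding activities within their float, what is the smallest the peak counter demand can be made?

5

Early-start (J@1, K@1, L@1, M@1) gives peak 14: h1:14  h2:12  h3:2  h4:0  h5:0  h6:0  h7:0.
Shift K→4, L→6.
Schedule J@1, K@4, L@6, M@1: h1:4  h2:2  h3:2  h4:5  h5:5  h6:5  h7:5 — peak 5.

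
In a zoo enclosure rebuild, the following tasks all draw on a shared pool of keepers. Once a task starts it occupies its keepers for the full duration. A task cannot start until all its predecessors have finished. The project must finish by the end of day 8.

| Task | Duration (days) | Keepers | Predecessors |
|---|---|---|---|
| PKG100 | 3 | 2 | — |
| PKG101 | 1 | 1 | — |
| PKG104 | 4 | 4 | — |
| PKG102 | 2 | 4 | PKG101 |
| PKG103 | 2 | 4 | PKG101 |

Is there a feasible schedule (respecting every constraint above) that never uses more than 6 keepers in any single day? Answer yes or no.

Schedule PKG100@1, PKG101@4, PKG104@1, PKG102@5, PKG103@7: d1:6  d2:6  d3:6  d4:5  d5:4  d6:4  d7:4  d8:4 — peak 6 ≤ 6.

yes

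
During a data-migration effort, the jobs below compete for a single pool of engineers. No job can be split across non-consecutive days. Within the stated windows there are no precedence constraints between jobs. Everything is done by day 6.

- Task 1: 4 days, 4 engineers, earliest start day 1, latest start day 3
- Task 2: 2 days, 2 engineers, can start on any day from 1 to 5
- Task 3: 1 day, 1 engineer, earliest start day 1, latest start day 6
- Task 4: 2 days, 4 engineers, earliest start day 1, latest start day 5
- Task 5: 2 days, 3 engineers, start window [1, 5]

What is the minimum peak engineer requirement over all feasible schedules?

Early-start (Task 1@1, Task 2@1, Task 3@1, Task 4@1, Task 5@1) gives peak 14: d1:14  d2:13  d3:4  d4:4  d5:0  d6:0.
Shift Task 4→5, Task 5→3.
Schedule Task 1@1, Task 2@1, Task 3@1, Task 4@5, Task 5@3: d1:7  d2:6  d3:7  d4:7  d5:4  d6:4 — peak 7.

7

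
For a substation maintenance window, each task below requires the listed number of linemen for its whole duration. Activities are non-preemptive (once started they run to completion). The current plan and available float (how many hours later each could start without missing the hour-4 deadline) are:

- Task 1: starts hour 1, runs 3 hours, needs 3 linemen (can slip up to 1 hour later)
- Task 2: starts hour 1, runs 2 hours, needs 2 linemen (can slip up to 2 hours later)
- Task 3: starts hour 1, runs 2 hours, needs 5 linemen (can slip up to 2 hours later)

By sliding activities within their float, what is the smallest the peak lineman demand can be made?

Early-start (Task 1@1, Task 2@1, Task 3@1) gives peak 10: h1:10  h2:10  h3:3  h4:0.
Shift Task 3→3.
Schedule Task 1@1, Task 2@1, Task 3@3: h1:5  h2:5  h3:8  h4:5 — peak 8.
No arrangement of the 18 feasible schedules does better.

8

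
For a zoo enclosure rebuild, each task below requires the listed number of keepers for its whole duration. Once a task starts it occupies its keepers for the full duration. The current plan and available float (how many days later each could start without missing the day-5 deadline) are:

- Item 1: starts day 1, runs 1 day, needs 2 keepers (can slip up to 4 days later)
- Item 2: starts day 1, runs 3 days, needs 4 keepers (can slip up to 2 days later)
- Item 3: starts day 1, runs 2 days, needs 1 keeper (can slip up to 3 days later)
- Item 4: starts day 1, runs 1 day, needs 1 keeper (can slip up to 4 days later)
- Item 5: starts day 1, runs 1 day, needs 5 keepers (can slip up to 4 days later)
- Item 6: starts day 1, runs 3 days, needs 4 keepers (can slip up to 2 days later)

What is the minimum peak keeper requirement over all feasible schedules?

8

Early-start (Item 1@1, Item 2@1, Item 3@1, Item 4@1, Item 5@1, Item 6@1) gives peak 17: d1:17  d2:9  d3:8  d4:0  d5:0.
Shift Item 3→4, Item 5→5, Item 6→2.
Schedule Item 1@1, Item 2@1, Item 3@4, Item 4@1, Item 5@5, Item 6@2: d1:7  d2:8  d3:8  d4:5  d5:6 — peak 8.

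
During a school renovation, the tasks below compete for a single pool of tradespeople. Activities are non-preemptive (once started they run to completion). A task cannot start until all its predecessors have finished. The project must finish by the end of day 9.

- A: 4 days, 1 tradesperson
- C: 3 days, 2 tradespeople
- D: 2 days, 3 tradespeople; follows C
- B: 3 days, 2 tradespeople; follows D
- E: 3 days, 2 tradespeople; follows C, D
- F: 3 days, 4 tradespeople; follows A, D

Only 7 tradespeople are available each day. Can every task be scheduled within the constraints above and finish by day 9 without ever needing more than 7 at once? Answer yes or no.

The minimum achievable peak is 8; 7 < 8, so no feasible schedule stays within the cap.

no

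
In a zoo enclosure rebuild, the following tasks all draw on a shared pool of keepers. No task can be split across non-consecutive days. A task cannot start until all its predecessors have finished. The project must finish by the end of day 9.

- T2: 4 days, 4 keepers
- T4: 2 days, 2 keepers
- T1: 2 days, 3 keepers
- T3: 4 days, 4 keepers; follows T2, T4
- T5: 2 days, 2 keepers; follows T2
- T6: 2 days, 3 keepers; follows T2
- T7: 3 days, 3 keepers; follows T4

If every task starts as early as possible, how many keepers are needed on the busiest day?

Early-start schedule: T2@1, T4@1, T1@1, T3@5, T5@5, T6@5, T7@3.
Load per day: day 1: 9, day 2: 9, day 3: 7, day 4: 7, day 5: 12, day 6: 9, day 7: 4, day 8: 4, day 9: 0.
Peak is 12.

12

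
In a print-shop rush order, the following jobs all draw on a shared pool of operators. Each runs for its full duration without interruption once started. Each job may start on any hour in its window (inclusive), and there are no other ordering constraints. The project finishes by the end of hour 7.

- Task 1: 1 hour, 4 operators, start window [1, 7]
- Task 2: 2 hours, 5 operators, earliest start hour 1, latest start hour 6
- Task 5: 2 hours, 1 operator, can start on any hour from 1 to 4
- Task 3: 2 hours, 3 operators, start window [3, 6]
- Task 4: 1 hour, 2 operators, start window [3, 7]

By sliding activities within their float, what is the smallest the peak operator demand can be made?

5

Early-start (Task 1@1, Task 2@1, Task 5@1, Task 3@3, Task 4@3) gives peak 10: h1:10  h2:6  h3:5  h4:3  h5:0  h6:0  h7:0.
Shift Task 2→2, Task 5→4, Task 3→4, Task 4→6.
Schedule Task 1@1, Task 2@2, Task 5@4, Task 3@4, Task 4@6: h1:4  h2:5  h3:5  h4:4  h5:4  h6:2  h7:0 — peak 5.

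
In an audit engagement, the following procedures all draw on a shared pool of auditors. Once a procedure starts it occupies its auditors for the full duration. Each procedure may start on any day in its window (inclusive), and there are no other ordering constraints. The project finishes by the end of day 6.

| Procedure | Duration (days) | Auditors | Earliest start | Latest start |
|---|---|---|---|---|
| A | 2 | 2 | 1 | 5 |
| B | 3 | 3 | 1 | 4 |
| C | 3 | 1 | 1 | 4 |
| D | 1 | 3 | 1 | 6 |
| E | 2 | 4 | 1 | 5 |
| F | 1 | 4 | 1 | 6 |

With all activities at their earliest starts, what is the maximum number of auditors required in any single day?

Early-start schedule: A@1, B@1, C@1, D@1, E@1, F@1.
Load per day: day 1: 17, day 2: 10, day 3: 4, day 4: 0, day 5: 0, day 6: 0.
Peak is 17.

17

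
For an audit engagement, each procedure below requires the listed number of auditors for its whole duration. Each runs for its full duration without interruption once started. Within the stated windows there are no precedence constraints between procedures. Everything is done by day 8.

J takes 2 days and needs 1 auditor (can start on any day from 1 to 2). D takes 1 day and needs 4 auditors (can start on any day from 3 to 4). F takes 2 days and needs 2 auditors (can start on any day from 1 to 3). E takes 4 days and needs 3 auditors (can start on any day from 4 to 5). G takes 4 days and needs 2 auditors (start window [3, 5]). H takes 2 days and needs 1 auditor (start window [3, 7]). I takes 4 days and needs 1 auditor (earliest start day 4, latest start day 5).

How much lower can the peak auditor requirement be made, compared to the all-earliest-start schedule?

1

Early-start peak: d1:3  d2:3  d3:7  d4:7  d5:6  d6:6  d7:4  d8:0 ⇒ 7.
Leveled (J@1, D@3, F@1, E@4, G@3, H@7, I@4): d1:3  d2:3  d3:6  d4:6  d5:6  d6:6  d7:5  d8:1 ⇒ 6.
Reduction 7 − 6 = 1.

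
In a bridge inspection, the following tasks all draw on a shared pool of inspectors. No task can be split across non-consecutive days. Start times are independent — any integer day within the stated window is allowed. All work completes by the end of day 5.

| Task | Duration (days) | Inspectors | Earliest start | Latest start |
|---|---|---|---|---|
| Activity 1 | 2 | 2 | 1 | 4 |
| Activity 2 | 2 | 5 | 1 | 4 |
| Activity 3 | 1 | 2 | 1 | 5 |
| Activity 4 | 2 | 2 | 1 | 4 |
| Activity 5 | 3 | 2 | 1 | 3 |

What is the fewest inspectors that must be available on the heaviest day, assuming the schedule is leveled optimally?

6

Early-start (Activity 1@1, Activity 2@1, Activity 3@1, Activity 4@1, Activity 5@1) gives peak 13: d1:13  d2:11  d3:2  d4:0  d5:0.
Shift Activity 2→4, Activity 4→2.
Schedule Activity 1@1, Activity 2@4, Activity 3@1, Activity 4@2, Activity 5@1: d1:6  d2:6  d3:4  d4:5  d5:5 — peak 6.
Total inspector-days = 26 over 5 days ⇒ peak ≥ ⌈26/5⌉ = 6, so 6 is optimal.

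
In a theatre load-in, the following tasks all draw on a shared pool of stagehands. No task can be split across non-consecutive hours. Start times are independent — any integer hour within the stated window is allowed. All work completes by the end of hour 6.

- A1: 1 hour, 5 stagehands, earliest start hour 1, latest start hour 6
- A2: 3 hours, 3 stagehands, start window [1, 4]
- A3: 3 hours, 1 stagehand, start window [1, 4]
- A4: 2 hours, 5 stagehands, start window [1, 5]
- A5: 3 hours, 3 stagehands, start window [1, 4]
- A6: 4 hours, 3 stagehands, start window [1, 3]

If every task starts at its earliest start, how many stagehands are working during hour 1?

20

At early start, hour 1 has: A1, A2, A3, A4, A5, A6.
Demand: 5 + 3 + 1 + 5 + 3 + 3 = 20.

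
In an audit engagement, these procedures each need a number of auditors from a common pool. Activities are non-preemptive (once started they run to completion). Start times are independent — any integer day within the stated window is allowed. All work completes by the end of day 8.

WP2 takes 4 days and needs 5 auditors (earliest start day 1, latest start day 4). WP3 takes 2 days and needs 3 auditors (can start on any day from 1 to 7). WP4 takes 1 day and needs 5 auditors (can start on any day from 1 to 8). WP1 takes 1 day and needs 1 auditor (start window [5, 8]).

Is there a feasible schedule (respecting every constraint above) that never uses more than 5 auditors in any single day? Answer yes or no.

Schedule WP2@1, WP3@5, WP4@7, WP1@5: d1:5  d2:5  d3:5  d4:5  d5:4  d6:3  d7:5  d8:0 — peak 5 ≤ 5.

yes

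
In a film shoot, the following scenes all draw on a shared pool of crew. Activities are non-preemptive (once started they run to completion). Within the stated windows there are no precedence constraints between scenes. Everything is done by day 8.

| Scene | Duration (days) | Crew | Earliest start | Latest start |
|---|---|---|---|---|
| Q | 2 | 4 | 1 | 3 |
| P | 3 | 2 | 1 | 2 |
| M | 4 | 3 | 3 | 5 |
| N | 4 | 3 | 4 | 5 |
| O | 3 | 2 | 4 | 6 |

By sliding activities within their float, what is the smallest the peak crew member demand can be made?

8

Schedule Q@1, P@1, M@3, N@4, O@4: d1:6  d2:6  d3:5  d4:8  d5:8  d6:8  d7:3  d8:0 — peak 8.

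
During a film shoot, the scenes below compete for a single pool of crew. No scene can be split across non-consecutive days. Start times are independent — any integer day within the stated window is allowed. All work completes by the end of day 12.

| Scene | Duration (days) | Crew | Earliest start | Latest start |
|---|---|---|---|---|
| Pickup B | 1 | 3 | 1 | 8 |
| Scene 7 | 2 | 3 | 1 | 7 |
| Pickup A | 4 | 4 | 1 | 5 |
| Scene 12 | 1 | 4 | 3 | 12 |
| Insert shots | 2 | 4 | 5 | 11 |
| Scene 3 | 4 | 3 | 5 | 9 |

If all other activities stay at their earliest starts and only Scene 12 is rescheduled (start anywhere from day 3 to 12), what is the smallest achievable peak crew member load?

Scene 12@3: d1:10  d2:7  d3:8  d4:4  d5:7  d6:7  d7:3  d8:3  d9:0  d10:0  d11:0  d12:0 → peak 10
Scene 12@4: d1:10  d2:7  d3:4  d4:8  d5:7  d6:7  d7:3  d8:3  d9:0  d10:0  d11:0  d12:0 → peak 10
Scene 12@5: d1:10  d2:7  d3:4  d4:4  d5:11  d6:7  d7:3  d8:3  d9:0  d10:0  d11:0  d12:0 → peak 11
Scene 12@6: d1:10  d2:7  d3:4  d4:4  d5:7  d6:11  d7:3  d8:3  d9:0  d10:0  d11:0  d12:0 → peak 11
Scene 12@7: d1:10  d2:7  d3:4  d4:4  d5:7  d6:7  d7:7  d8:3  d9:0  d10:0  d11:0  d12:0 → peak 10
Scene 12@8: d1:10  d2:7  d3:4  d4:4  d5:7  d6:7  d7:3  d8:7  d9:0  d10:0  d11:0  d12:0 → peak 10
Scene 12@9: d1:10  d2:7  d3:4  d4:4  d5:7  d6:7  d7:3  d8:3  d9:4  d10:0  d11:0  d12:0 → peak 10
Scene 12@10: d1:10  d2:7  d3:4  d4:4  d5:7  d6:7  d7:3  d8:3  d9:0  d10:4  d11:0  d12:0 → peak 10
Scene 12@11: d1:10  d2:7  d3:4  d4:4  d5:7  d6:7  d7:3  d8:3  d9:0  d10:0  d11:4  d12:0 → peak 10
Scene 12@12: d1:10  d2:7  d3:4  d4:4  d5:7  d6:7  d7:3  d8:3  d9:0  d10:0  d11:0  d12:4 → peak 10
Best is Scene 12@3, peak 10.

10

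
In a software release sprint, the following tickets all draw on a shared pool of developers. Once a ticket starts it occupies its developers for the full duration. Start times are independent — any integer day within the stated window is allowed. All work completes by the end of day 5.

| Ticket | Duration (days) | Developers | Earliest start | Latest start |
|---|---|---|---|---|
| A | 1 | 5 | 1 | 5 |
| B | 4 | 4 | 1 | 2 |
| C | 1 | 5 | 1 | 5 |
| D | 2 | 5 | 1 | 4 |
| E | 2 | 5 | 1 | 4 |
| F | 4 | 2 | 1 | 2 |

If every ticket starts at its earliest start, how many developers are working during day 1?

At early start, day 1 has: A, B, C, D, E, F.
Demand: 5 + 4 + 5 + 5 + 5 + 2 = 26.

26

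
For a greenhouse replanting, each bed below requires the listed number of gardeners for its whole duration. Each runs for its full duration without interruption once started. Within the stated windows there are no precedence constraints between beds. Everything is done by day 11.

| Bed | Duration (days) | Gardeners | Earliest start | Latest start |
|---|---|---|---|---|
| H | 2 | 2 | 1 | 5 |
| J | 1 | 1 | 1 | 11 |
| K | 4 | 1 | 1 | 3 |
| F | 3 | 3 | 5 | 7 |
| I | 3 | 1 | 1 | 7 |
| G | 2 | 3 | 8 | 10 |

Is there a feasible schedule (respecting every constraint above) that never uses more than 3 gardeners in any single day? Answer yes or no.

yes

Schedule H@1, J@1, K@2, F@6, I@3, G@9: d1:3  d2:3  d3:2  d4:2  d5:2  d6:3  d7:3  d8:3  d9:3  d10:3  d11:0 — peak 3 ≤ 3.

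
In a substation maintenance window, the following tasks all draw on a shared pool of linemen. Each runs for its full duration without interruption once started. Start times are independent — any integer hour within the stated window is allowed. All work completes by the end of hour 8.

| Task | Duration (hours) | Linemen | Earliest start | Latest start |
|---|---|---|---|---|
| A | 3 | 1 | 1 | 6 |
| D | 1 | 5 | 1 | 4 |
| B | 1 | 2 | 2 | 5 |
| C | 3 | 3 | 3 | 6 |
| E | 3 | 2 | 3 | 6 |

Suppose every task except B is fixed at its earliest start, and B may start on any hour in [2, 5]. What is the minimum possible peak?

6

B@2: h1:6  h2:3  h3:6  h4:5  h5:5  h6:0  h7:0  h8:0 → peak 6
B@3: h1:6  h2:1  h3:8  h4:5  h5:5  h6:0  h7:0  h8:0 → peak 8
B@4: h1:6  h2:1  h3:6  h4:7  h5:5  h6:0  h7:0  h8:0 → peak 7
B@5: h1:6  h2:1  h3:6  h4:5  h5:7  h6:0  h7:0  h8:0 → peak 7
Best is B@2, peak 6.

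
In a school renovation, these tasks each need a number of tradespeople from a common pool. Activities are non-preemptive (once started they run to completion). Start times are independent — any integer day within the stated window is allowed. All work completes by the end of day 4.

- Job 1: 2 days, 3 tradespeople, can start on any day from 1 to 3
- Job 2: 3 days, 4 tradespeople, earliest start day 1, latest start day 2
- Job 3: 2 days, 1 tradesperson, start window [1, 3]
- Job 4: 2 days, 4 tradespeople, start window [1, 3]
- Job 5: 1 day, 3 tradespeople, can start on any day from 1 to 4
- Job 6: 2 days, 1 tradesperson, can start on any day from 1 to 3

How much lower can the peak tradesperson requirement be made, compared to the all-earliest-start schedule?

Early-start peak: d1:16  d2:13  d3:4  d4:0 ⇒ 16.
Leveled (Job 1@1, Job 2@1, Job 3@1, Job 4@3, Job 5@4, Job 6@1): d1:9  d2:9  d3:8  d4:7 ⇒ 9.
Reduction 16 − 9 = 7.

7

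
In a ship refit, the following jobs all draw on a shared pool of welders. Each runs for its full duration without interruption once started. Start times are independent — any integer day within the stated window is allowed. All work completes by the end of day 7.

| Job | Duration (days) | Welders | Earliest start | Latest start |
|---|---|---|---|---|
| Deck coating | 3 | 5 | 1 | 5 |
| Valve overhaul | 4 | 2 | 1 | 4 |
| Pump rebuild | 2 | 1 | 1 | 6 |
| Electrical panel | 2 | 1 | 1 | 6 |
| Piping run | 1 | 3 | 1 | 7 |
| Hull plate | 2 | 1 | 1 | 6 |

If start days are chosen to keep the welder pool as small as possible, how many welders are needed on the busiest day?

5

Early-start (Deck coating@1, Valve overhaul@1, Pump rebuild@1, Electrical panel@1, Piping run@1, Hull plate@1) gives peak 13: d1:13  d2:10  d3:7  d4:2  d5:0  d6:0  d7:0.
Shift Valve overhaul→4, Pump rebuild→4, Electrical panel→4, Piping run→6, Hull plate→4.
Schedule Deck coating@1, Valve overhaul@4, Pump rebuild@4, Electrical panel@4, Piping run@6, Hull plate@4: d1:5  d2:5  d3:5  d4:5  d5:5  d6:5  d7:2 — peak 5.
Total welder-days = 32 over 7 days ⇒ peak ≥ ⌈32/7⌉ = 5, so 5 is optimal.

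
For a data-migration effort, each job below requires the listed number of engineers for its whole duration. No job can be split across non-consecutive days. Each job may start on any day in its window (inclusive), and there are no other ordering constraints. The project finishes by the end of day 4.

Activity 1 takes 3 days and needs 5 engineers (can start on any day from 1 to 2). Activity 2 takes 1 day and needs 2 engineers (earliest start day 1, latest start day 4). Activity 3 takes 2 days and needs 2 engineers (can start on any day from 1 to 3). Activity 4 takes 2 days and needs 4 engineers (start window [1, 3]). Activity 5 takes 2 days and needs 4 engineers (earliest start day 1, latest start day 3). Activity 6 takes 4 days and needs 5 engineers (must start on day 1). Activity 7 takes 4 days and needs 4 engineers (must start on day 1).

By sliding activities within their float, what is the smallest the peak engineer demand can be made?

Early-start (Activity 1@1, Activity 2@1, Activity 3@1, Activity 4@1, Activity 5@1, Activity 6@1, Activity 7@1) gives peak 26: d1:26  d2:24  d3:14  d4:9.
Shift Activity 3→2, Activity 5→3.
Schedule Activity 1@1, Activity 2@1, Activity 3@2, Activity 4@1, Activity 5@3, Activity 6@1, Activity 7@1: d1:20  d2:20  d3:20  d4:13 — peak 20.

20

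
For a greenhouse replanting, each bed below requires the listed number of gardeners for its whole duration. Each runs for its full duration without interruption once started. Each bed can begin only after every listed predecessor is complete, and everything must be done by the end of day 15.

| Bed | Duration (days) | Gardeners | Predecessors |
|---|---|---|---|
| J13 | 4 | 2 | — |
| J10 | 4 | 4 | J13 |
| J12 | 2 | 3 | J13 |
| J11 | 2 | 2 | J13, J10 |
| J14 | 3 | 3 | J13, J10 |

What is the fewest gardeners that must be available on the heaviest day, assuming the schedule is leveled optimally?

4

Early-start (J13@1, J10@5, J12@5, J11@9, J14@9) gives peak 7: d1:2  d2:2  d3:2  d4:2  d5:7  d6:7  d7:4  d8:4  d9:5  d10:5  d11:3  d12:0  d13:0  d14:0  d15:0.
Shift J12→9, J11→11, J14→13.
Schedule J13@1, J10@5, J12@9, J11@11, J14@13: d1:2  d2:2  d3:2  d4:2  d5:4  d6:4  d7:4  d8:4  d9:3  d10:3  d11:2  d12:2  d13:3  d14:3  d15:3 — peak 4.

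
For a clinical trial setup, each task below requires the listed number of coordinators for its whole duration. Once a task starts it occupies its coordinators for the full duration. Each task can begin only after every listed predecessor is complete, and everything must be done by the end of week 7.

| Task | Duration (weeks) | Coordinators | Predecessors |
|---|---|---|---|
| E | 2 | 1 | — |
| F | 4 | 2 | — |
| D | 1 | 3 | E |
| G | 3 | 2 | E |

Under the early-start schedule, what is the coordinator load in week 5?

At early start, week 5 has: G.
Demand: 2 = 2.

2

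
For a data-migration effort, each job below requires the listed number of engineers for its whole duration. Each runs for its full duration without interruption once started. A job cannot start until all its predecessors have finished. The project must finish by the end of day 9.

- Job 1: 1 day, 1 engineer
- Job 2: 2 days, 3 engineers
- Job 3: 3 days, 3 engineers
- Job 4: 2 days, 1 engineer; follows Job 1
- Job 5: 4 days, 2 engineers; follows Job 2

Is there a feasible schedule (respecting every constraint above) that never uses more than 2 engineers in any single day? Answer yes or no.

no

Total engineer-days = 26; over 9 days the average is 26/9 > 2, so some day must exceed 2.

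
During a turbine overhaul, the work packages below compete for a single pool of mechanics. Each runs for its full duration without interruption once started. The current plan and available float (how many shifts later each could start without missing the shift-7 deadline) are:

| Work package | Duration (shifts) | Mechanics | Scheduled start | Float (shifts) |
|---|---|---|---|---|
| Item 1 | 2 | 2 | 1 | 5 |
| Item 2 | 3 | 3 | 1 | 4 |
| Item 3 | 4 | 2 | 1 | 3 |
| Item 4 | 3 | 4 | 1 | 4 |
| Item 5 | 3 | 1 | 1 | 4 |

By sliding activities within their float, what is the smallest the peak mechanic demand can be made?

6

Early-start (Item 1@1, Item 2@1, Item 3@1, Item 4@1, Item 5@1) gives peak 12: s1:12  s2:12  s3:10  s4:2  s5:0  s6:0  s7:0.
Shift Item 3→3, Item 4→4.
Schedule Item 1@1, Item 2@1, Item 3@3, Item 4@4, Item 5@1: s1:6  s2:6  s3:6  s4:6  s5:6  s6:6  s7:0 — peak 6.
Total mechanic-shifts = 36 over 7 shifts ⇒ peak ≥ ⌈36/7⌉ = 6, so 6 is optimal.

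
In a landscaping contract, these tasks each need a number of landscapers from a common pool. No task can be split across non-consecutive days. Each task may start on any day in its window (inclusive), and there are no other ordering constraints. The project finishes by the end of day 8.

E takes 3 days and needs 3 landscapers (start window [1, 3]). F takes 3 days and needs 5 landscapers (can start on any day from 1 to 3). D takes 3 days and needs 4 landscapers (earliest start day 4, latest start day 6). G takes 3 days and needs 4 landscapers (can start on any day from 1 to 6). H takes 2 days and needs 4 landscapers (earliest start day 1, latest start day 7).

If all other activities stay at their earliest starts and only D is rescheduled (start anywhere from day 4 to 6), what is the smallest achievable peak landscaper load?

16

D@4: d1:16  d2:16  d3:12  d4:4  d5:4  d6:4  d7:0  d8:0 → peak 16
D@5: d1:16  d2:16  d3:12  d4:0  d5:4  d6:4  d7:4  d8:0 → peak 16
D@6: d1:16  d2:16  d3:12  d4:0  d5:0  d6:4  d7:4  d8:4 → peak 16
Best is D@4, peak 16.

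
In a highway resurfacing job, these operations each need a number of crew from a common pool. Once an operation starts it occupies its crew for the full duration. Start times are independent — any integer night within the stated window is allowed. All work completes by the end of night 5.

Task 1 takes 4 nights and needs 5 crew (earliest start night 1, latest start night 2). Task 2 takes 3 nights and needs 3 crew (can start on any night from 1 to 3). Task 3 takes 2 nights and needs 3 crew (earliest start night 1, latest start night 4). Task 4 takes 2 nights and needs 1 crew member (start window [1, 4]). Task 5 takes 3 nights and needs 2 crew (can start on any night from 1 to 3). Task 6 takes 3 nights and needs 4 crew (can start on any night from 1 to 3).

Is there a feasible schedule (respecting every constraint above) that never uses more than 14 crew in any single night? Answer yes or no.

yes

Schedule Task 1@1, Task 2@1, Task 3@1, Task 4@1, Task 5@1, Task 6@3: n1:14  n2:14  n3:14  n4:9  n5:4 — peak 14 ≤ 14.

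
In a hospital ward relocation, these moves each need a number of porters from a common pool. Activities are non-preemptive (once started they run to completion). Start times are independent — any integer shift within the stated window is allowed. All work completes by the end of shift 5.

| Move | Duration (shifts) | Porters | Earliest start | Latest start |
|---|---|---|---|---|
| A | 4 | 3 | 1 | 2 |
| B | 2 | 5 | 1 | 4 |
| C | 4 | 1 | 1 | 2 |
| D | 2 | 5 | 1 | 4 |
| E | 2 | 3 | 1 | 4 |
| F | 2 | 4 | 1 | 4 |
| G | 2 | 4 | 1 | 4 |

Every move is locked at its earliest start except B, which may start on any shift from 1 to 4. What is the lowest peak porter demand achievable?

20

B@1: s1:25  s2:25  s3:4  s4:4  s5:0 → peak 25
B@2: s1:20  s2:25  s3:9  s4:4  s5:0 → peak 25
B@3: s1:20  s2:20  s3:9  s4:9  s5:0 → peak 20
B@4: s1:20  s2:20  s3:4  s4:9  s5:5 → peak 20
Best is B@3, peak 20.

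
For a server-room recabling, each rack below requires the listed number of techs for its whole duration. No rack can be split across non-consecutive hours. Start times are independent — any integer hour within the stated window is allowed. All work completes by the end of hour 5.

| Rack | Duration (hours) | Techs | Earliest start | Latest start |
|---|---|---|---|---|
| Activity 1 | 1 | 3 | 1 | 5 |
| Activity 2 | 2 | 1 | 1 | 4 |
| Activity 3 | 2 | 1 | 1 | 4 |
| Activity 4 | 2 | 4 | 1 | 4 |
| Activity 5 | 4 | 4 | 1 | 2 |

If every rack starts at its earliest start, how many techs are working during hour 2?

10

At early start, hour 2 has: Activity 2, Activity 3, Activity 4, Activity 5.
Demand: 1 + 1 + 4 + 4 = 10.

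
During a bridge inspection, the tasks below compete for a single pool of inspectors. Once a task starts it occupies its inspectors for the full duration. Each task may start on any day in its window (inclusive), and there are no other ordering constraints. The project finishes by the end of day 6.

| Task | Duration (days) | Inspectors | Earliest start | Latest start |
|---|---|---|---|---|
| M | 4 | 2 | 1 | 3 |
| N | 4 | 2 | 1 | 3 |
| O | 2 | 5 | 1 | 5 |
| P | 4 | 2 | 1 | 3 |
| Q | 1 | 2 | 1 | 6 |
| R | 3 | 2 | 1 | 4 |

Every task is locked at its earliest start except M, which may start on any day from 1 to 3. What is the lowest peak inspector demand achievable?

13

M@1: d1:15  d2:13  d3:8  d4:6  d5:0  d6:0 → peak 15
M@2: d1:13  d2:13  d3:8  d4:6  d5:2  d6:0 → peak 13
M@3: d1:13  d2:11  d3:8  d4:6  d5:2  d6:2 → peak 13
Best is M@2, peak 13.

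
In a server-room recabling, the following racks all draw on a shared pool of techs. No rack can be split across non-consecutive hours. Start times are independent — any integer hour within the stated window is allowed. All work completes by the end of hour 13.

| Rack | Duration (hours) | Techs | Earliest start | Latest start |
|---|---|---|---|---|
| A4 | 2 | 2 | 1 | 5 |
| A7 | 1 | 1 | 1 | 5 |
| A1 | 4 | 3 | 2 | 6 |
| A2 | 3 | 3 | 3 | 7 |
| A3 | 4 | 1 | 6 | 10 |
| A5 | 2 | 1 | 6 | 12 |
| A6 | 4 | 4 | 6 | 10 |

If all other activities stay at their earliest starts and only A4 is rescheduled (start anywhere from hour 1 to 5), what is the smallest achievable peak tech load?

6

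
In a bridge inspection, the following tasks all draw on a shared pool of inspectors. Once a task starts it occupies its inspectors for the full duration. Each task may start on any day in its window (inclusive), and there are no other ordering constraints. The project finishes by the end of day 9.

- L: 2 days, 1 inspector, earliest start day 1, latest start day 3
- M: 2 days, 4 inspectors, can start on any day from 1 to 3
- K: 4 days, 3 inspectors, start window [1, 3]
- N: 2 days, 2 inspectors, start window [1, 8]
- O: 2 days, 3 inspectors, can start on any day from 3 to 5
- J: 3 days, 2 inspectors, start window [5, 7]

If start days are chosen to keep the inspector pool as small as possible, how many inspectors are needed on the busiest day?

Early-start (L@1, M@1, K@1, N@1, O@3, J@5) gives peak 10: d1:10  d2:10  d3:6  d4:6  d5:2  d6:2  d7:2  d8:0  d9:0.
Shift K→3, N→3, O→5, J→7.
Schedule L@1, M@1, K@3, N@3, O@5, J@7: d1:5  d2:5  d3:5  d4:5  d5:6  d6:6  d7:2  d8:2  d9:2 — peak 6.

6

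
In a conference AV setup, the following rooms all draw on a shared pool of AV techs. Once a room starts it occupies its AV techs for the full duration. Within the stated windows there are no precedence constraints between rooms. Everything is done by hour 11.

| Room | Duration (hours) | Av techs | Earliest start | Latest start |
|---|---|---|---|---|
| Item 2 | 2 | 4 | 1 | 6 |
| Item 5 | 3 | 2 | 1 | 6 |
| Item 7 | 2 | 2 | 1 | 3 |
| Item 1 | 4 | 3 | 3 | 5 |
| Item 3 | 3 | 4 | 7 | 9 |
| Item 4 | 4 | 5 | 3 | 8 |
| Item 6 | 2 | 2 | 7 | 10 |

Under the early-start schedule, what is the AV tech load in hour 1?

8

At early start, hour 1 has: Item 2, Item 5, Item 7.
Demand: 4 + 2 + 2 = 8.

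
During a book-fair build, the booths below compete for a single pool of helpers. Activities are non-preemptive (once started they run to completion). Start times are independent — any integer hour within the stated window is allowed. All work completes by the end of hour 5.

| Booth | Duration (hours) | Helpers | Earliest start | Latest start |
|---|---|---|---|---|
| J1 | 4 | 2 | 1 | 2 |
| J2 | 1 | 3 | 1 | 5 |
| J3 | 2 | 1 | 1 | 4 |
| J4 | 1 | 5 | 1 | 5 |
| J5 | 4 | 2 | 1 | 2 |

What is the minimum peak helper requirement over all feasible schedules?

Early-start (J1@1, J2@1, J3@1, J4@1, J5@1) gives peak 13: h1:13  h2:5  h3:4  h4:4  h5:0.
Shift J4→5, J5→2.
Schedule J1@1, J2@1, J3@1, J4@5, J5@2: h1:6  h2:5  h3:4  h4:4  h5:7 — peak 7.

7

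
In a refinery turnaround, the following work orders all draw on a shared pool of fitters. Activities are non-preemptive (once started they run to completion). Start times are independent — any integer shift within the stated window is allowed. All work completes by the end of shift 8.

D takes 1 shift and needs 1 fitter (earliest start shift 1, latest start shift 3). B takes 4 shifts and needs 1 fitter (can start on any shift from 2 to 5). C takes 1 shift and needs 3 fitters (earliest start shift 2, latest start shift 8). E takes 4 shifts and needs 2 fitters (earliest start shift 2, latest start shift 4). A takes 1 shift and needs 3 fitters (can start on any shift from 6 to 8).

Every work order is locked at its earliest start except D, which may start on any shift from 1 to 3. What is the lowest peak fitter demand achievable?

6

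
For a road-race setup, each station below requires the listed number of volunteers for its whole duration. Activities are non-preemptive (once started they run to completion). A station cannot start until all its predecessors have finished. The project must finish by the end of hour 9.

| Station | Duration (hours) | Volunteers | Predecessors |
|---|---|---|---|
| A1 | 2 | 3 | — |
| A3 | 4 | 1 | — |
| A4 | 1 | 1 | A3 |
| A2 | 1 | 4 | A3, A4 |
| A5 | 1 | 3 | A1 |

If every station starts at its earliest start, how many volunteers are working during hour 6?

At early start, hour 6 has: A2.
Demand: 4 = 4.

4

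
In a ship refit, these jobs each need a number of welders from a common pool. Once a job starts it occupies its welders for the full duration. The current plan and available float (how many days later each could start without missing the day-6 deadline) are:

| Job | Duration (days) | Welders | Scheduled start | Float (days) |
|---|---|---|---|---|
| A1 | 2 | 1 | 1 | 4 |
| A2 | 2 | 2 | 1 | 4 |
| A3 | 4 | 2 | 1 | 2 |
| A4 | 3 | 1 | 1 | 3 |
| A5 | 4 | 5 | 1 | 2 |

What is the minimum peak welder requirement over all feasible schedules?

Early-start (A1@1, A2@1, A3@1, A4@1, A5@1) gives peak 11: d1:11  d2:11  d3:8  d4:7  d5:0  d6:0.
Shift A5→3.
Schedule A1@1, A2@1, A3@1, A4@1, A5@3: d1:6  d2:6  d3:8  d4:7  d5:5  d6:5 — peak 8.

8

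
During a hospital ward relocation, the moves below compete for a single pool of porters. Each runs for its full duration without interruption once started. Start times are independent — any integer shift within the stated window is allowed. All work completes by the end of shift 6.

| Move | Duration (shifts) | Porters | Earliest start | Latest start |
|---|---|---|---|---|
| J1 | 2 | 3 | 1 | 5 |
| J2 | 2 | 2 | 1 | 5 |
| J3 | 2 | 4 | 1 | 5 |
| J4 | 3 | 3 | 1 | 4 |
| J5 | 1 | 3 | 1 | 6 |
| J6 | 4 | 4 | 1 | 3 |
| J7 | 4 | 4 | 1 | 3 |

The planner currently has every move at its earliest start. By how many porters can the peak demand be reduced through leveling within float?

Early-start peak: s1:23  s2:20  s3:11  s4:8  s5:0  s6:0 ⇒ 23.
Leveled (J1@1, J2@1, J3@1, J4@3, J5@6, J6@3, J7@3): s1:9  s2:9  s3:11  s4:11  s5:11  s6:11 ⇒ 11.
Reduction 23 − 11 = 12.

12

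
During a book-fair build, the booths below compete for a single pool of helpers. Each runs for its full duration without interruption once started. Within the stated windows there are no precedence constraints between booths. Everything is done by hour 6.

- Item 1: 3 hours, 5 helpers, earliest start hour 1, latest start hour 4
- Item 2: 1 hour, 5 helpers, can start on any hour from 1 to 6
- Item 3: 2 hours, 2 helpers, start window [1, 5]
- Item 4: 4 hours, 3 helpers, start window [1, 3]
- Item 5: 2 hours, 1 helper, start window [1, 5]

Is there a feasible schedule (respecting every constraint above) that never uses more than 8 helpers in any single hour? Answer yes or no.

yes

Schedule Item 1@1, Item 2@4, Item 3@1, Item 4@3, Item 5@1: h1:8  h2:8  h3:8  h4:8  h5:3  h6:3 — peak 8 ≤ 8.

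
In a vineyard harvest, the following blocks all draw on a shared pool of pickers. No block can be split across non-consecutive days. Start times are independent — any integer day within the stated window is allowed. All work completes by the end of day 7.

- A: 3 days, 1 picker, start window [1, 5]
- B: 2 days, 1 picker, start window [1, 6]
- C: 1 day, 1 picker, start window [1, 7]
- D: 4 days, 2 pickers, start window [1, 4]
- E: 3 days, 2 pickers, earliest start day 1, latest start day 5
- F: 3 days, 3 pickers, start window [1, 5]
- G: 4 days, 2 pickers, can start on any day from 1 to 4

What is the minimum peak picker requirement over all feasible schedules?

6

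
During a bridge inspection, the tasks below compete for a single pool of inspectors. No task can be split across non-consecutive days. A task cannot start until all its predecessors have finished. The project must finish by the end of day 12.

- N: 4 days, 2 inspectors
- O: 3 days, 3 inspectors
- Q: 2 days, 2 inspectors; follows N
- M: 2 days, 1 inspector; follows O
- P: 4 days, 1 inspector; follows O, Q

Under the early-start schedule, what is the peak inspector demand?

Early-start schedule: N@1, O@1, Q@5, M@4, P@7.
Load per day: day 1: 5, day 2: 5, day 3: 5, day 4: 3, day 5: 3, day 6: 2, day 7: 1, day 8: 1, day 9: 1, day 10: 1, day 11: 0, day 12: 0.
Peak is 5.

5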